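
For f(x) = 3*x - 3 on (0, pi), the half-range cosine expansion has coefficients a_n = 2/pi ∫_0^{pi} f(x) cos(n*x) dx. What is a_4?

a_4 = 2/pi ∫_0^{pi} (3*x - 3) cos(4*x) dx.
Integrating by parts (boundary term plus one more integral), an antiderivative of (3*x - 3) cos(4*x) is 3*x*sin(4*x)/4 - 3*sin(4*x)/4 + 3*cos(4*x)/16; evaluating from 0 to pi: ∫_{0}^{pi} (3*x - 3) cos(4*x) dx = (3/16) - (3/16) = 0.
Hence a_4 = (2/pi)·(0) = 0.

0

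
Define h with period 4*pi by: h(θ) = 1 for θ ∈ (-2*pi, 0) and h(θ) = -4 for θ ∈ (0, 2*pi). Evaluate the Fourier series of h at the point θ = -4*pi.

θ = -4*pi differs from θ = 0 by -1 full period(s), and the series is 4*pi-periodic.
At θ = 0 the one-sided limits are h(0^-) = 1 and h(0^+) = -4.
By Dirichlet's theorem the series converges to their average, [(1) + (-4)]/2 = -3/2.

-3/2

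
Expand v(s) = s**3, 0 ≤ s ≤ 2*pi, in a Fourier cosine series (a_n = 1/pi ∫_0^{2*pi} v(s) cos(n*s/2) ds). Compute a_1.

-48*pi + 192/pi

a_1 = 1/pi ∫_0^{2*pi} (s**3) cos(s/2) ds.
Integrating by parts three times (tabular method), an antiderivative of (s**3) cos(s/2) is 2*s**3*sin(s/2) + 12*s**2*cos(s/2) - 48*s*sin(s/2) - 96*cos(s/2); evaluating from 0 to 2*pi: ∫_{0}^{2*pi} (s**3) cos(s/2) ds = (96 - 48*pi**2) - (-96) = 192 - 48*pi**2.
Hence a_1 = (1/pi)·(192 - 48*pi**2) = -48*pi + 192/pi.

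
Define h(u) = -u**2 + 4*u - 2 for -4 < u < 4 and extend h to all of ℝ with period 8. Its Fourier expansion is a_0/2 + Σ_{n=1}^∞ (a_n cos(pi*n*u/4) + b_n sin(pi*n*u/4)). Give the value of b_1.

32/pi

b_1 = 1/4 ∫_{-4}^{4} h(u) sin(pi*u/4) du.
Integrating by parts twice (tabular method), an antiderivative of (-u**2 + 4*u - 2) sin(pi*u/4) is 4*u**2*cos(pi*u/4)/pi - 32*u*sin(pi*u/4)/pi**2 - 16*u*cos(pi*u/4)/pi + 64*sin(pi*u/4)/pi**2 - 128*cos(pi*u/4)/pi**3 + 8*cos(pi*u/4)/pi; evaluating from -4 to 4: ∫_{-4}^{4} (-u**2 + 4*u - 2) sin(pi*u/4) du = (-8/pi + 128/pi**3) - (-136/pi + 128/pi**3) = 128/pi.
Hence b_1 = (1/4)·(128/pi) = 32/pi.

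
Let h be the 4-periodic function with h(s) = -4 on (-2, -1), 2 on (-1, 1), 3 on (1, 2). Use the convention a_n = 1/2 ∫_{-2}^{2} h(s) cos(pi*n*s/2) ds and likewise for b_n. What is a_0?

a_0 = 1/2 ∫_{-2}^{2} h(s) ds = 1/2 · (3) = 3/2.

3/2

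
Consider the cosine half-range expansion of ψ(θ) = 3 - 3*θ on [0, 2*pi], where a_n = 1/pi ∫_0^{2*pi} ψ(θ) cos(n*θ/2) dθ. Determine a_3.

8/(3*pi)

a_3 = 1/pi ∫_0^{2*pi} (3 - 3*θ) cos(3*θ/2) dθ.
Integrating by parts (boundary term plus one more integral), an antiderivative of (3 - 3*θ) cos(3*θ/2) is -2*θ*sin(3*θ/2) + 2*sin(3*θ/2) - 4*cos(3*θ/2)/3; evaluating from 0 to 2*pi: ∫_{0}^{2*pi} (3 - 3*θ) cos(3*θ/2) dθ = (4/3) - (-4/3) = 8/3.
Hence a_3 = (1/pi)·(8/3) = 8/(3*pi).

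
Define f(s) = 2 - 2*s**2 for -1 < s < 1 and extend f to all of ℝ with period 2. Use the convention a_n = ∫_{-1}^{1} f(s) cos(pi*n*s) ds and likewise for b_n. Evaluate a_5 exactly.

a_5 = ∫_{-1}^{1} f(s) cos(5*pi*s) ds.
f is even and cos(5*pi*s) is even, so the integrand is even and a_5 = 2 ∫_0^{1} f(s) cos(5*pi*s) ds.
Integrating by parts twice (tabular method), an antiderivative of (2 - 2*s**2) cos(5*pi*s) is -2*s**2*sin(5*pi*s)/(5*pi) - 4*s*cos(5*pi*s)/(25*pi**2) + 4*sin(5*pi*s)/(125*pi**3) + 2*sin(5*pi*s)/(5*pi); evaluating from 0 to 1: ∫_{0}^{1} (2 - 2*s**2) cos(5*pi*s) ds = (4/(25*pi**2)) - (0) = 4/(25*pi**2).
Hence a_5 = 2·(4/(25*pi**2)) = 8/(25*pi**2).

8/(25*pi**2)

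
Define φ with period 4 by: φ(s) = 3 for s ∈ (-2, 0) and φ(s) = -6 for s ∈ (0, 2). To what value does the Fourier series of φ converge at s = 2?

At s = 2 the one-sided limits are φ(2^-) = -6 and φ(2^+) = 3.
By Dirichlet's theorem the series converges to their average, [(-6) + (3)]/2 = -3/2.

-3/2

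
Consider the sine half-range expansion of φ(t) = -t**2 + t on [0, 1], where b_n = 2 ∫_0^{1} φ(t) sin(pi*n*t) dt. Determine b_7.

b_7 = 2 ∫_0^{1} (-t**2 + t) sin(7*pi*t) dt.
Integrating by parts twice (tabular method), an antiderivative of (-t**2 + t) sin(7*pi*t) is t**2*cos(7*pi*t)/(7*pi) - 2*t*sin(7*pi*t)/(49*pi**2) - t*cos(7*pi*t)/(7*pi) + sin(7*pi*t)/(49*pi**2) - 2*cos(7*pi*t)/(343*pi**3); evaluating from 0 to 1: ∫_{0}^{1} (-t**2 + t) sin(7*pi*t) dt = (2/(343*pi**3)) - (-2/(343*pi**3)) = 4/(343*pi**3).
Hence b_7 = 2·(4/(343*pi**3)) = 8/(343*pi**3).

8/(343*pi**3)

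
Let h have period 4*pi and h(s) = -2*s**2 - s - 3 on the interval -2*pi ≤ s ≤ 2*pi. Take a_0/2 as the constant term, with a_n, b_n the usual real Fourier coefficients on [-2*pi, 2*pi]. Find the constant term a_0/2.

a_0 = (1/(2*pi)) ∫_{-2*pi}^{2*pi} h(s) ds = (1/(2*pi)) · (-32*pi**3/3 - 12*pi) = -16*pi**2/3 - 6.
So the constant term a_0/2 = -8*pi**2/3 - 3.

-8*pi**2/3 - 3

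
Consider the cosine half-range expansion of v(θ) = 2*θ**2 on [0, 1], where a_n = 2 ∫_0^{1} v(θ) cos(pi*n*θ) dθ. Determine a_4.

a_4 = 2 ∫_0^{1} (2*θ**2) cos(4*pi*θ) dθ.
Integrating by parts twice (tabular method), an antiderivative of (2*θ**2) cos(4*pi*θ) is θ**2*sin(4*pi*θ)/(2*pi) + θ*cos(4*pi*θ)/(4*pi**2) - sin(4*pi*θ)/(16*pi**3); evaluating from 0 to 1: ∫_{0}^{1} (2*θ**2) cos(4*pi*θ) dθ = (1/(4*pi**2)) - (0) = 1/(4*pi**2).
Hence a_4 = 2·(1/(4*pi**2)) = 1/(2*pi**2).

1/(2*pi**2)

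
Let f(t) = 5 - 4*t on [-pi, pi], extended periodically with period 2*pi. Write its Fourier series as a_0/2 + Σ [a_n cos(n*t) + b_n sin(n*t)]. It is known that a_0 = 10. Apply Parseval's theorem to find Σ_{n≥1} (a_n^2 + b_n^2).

32*pi**2/3

Parseval: a_0^2/2 + Σ_{n≥1} (a_n^2+b_n^2) = 1/pi ∫_{-pi}^{pi} f(t)^2 dt = 50 + 32*pi**2/3.
Subtract a_0^2/2 = 50: Σ (a_n^2+b_n^2) = 32*pi**2/3.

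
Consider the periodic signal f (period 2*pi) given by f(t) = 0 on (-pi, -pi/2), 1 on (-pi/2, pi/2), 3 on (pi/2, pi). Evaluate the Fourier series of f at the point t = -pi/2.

1/2

At t = -pi/2 the one-sided limits are f(-pi/2^-) = 0 and f(-pi/2^+) = 1.
By Dirichlet's theorem the series converges to their average, [(0) + (1)]/2 = 1/2.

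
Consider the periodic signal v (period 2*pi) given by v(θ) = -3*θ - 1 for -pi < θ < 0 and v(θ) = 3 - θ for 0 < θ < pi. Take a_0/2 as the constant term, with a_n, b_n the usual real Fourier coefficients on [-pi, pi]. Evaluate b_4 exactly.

b_4 = 1/pi ∫_{-pi}^{pi} v(θ) sin(4*θ) dθ.
Split the integral at the breakpoints.
Integrating by parts (boundary term plus one more integral), an antiderivative of (-3*θ - 1) sin(4*θ) is 3*θ*cos(4*θ)/4 - 3*sin(4*θ)/16 + cos(4*θ)/4; evaluating from -pi to 0: ∫_{-pi}^{0} (-3*θ - 1) sin(4*θ) dθ = (1/4) - (1/4 - 3*pi/4) = 3*pi/4.
Integrating by parts (boundary term plus one more integral), an antiderivative of (3 - θ) sin(4*θ) is θ*cos(4*θ)/4 - sin(4*θ)/16 - 3*cos(4*θ)/4; evaluating from 0 to pi: ∫_{0}^{pi} (3 - θ) sin(4*θ) dθ = (-3/4 + pi/4) - (-3/4) = pi/4.
Summing the pieces and multiplying by (1/pi) gives b_4 = 1.

1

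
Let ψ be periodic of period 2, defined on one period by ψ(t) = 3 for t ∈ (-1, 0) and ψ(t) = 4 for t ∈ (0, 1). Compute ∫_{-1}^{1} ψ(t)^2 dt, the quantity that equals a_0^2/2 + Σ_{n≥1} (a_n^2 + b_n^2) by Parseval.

25

∫_{-1}^{1} ψ(t)^2 dt = 25.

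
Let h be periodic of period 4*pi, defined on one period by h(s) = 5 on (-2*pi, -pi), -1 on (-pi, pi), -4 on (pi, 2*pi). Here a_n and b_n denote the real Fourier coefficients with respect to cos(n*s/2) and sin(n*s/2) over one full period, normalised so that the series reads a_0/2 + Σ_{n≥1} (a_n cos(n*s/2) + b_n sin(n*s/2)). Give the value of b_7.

-9/(7*pi)

b_7 = (1/(2*pi)) ∫_{-2*pi}^{2*pi} h(s) sin(7*s/2) ds.
Split the integral at the breakpoints.
Directly, an antiderivative of (5) sin(7*s/2) is -10*cos(7*s/2)/7; evaluating from -2*pi to -pi: ∫_{-2*pi}^{-pi} (5) sin(7*s/2) ds = (0) - (10/7) = -10/7.
Directly, an antiderivative of (-1) sin(7*s/2) is 2*cos(7*s/2)/7; evaluating from -pi to pi: ∫_{-pi}^{pi} (-1) sin(7*s/2) ds = (0) - (0) = 0.
Directly, an antiderivative of (-4) sin(7*s/2) is 8*cos(7*s/2)/7; evaluating from pi to 2*pi: ∫_{pi}^{2*pi} (-4) sin(7*s/2) ds = (-8/7) - (0) = -8/7.
Summing the pieces and multiplying by (1/(2*pi)) gives b_7 = -9/(7*pi).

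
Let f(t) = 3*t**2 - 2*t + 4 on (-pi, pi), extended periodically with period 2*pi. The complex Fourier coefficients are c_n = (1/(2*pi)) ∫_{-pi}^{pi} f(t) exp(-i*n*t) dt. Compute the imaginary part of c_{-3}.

-2/3

Since f is real-valued, Im(c_{-3}) = -(1/(2*pi)) ∫_{-pi}^{pi} f(t) sin(-3*t) dt = b_{3}/2.
Integrating by parts twice (tabular method), an antiderivative of (3*t**2 - 2*t + 4) sin(-3*t) is t**2*cos(3*t) - 2*t*sin(3*t)/3 - 2*t*cos(3*t)/3 + 2*sin(3*t)/9 + 10*cos(3*t)/9; evaluating from -pi to pi: ∫_{-pi}^{pi} (3*t**2 - 2*t + 4) sin(-3*t) dt = (-pi**2 - 10/9 + 2*pi/3) - (-pi**2 - 2*pi/3 - 10/9) = 4*pi/3.
Hence Im(c_{-3}) = (-1/(2*pi))·(4*pi/3) = -2/3.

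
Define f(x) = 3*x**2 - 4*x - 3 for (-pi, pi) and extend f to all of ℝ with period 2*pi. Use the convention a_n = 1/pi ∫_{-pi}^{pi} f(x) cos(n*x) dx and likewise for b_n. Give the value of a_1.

a_1 = 1/pi ∫_{-pi}^{pi} f(x) cos(x) dx.
Integrating by parts twice (tabular method), an antiderivative of (3*x**2 - 4*x - 3) cos(x) is 3*x**2*sin(x) - 4*x*sin(x) + 6*x*cos(x) - 9*sin(x) - 4*cos(x); evaluating from -pi to pi: ∫_{-pi}^{pi} (3*x**2 - 4*x - 3) cos(x) dx = (4 - 6*pi) - (4 + 6*pi) = -12*pi.
Hence a_1 = (1/pi)·(-12*pi) = -12.

-12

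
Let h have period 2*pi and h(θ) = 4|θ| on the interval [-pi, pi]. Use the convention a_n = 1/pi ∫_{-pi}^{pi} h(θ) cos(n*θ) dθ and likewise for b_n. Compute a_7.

-16/(49*pi)

a_7 = 1/pi ∫_{-pi}^{pi} h(θ) cos(7*θ) dθ.
h is even and cos(7*θ) is even, so the integrand is even and a_7 = 2/pi ∫_0^{pi} h(θ) cos(7*θ) dθ.
Integrating by parts (boundary term plus one more integral), an antiderivative of (4*θ) cos(7*θ) is 4*θ*sin(7*θ)/7 + 4*cos(7*θ)/49; evaluating from 0 to pi: ∫_{0}^{pi} (4*θ) cos(7*θ) dθ = (-4/49) - (4/49) = -8/49.
Hence a_7 = (2/pi)·(-8/49) = -16/(49*pi).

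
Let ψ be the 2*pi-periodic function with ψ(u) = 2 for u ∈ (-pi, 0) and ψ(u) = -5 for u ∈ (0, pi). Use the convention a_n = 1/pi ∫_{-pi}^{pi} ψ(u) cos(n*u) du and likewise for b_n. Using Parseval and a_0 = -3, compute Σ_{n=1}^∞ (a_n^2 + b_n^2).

Parseval: a_0^2/2 + Σ_{n≥1} (a_n^2+b_n^2) = 1/pi ∫_{-pi}^{pi} ψ(u)^2 du = 29.
Subtract a_0^2/2 = 9/2: Σ (a_n^2+b_n^2) = 49/2.

49/2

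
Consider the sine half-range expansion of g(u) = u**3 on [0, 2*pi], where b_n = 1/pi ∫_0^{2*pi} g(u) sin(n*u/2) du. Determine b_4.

b_4 = 1/pi ∫_0^{2*pi} (u**3) sin(2*u) du.
Integrating by parts three times (tabular method), an antiderivative of (u**3) sin(2*u) is -u**3*cos(2*u)/2 + 3*u**2*sin(2*u)/4 + 3*u*cos(2*u)/4 - 3*sin(2*u)/8; evaluating from 0 to 2*pi: ∫_{0}^{2*pi} (u**3) sin(2*u) du = (pi*(3 - 8*pi**2)/2) - (0) = pi*(3 - 8*pi**2)/2.
Hence b_4 = (1/pi)·(pi*(3 - 8*pi**2)/2) = 3/2 - 4*pi**2.

3/2 - 4*pi**2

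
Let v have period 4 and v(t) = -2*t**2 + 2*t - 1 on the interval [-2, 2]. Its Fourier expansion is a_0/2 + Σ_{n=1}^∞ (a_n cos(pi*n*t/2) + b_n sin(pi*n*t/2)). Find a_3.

a_3 = 1/2 ∫_{-2}^{2} v(t) cos(3*pi*t/2) dt.
Integrating by parts twice (tabular method), an antiderivative of (-2*t**2 + 2*t - 1) cos(3*pi*t/2) is -4*t**2*sin(3*pi*t/2)/(3*pi) + 4*t*sin(3*pi*t/2)/(3*pi) - 16*t*cos(3*pi*t/2)/(9*pi**2) - 2*sin(3*pi*t/2)/(3*pi) + 32*sin(3*pi*t/2)/(27*pi**3) + 8*cos(3*pi*t/2)/(9*pi**2); evaluating from -2 to 2: ∫_{-2}^{2} (-2*t**2 + 2*t - 1) cos(3*pi*t/2) dt = (8/(3*pi**2)) - (-40/(9*pi**2)) = 64/(9*pi**2).
Hence a_3 = (1/2)·(64/(9*pi**2)) = 32/(9*pi**2).

32/(9*pi**2)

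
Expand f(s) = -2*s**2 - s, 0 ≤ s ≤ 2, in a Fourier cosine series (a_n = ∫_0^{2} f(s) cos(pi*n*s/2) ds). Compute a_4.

-2/pi**2

a_4 = ∫_0^{2} (-2*s**2 - s) cos(2*pi*s) ds.
Integrating by parts twice (tabular method), an antiderivative of (-2*s**2 - s) cos(2*pi*s) is -s**2*sin(2*pi*s)/pi - s*sin(2*pi*s)/(2*pi) - s*cos(2*pi*s)/pi**2 + sin(2*pi*s)/(2*pi**3) - cos(2*pi*s)/(4*pi**2); evaluating from 0 to 2: ∫_{0}^{2} (-2*s**2 - s) cos(2*pi*s) ds = (-9/(4*pi**2)) - (-1/(4*pi**2)) = -2/pi**2.
Hence a_4 = -2/pi**2.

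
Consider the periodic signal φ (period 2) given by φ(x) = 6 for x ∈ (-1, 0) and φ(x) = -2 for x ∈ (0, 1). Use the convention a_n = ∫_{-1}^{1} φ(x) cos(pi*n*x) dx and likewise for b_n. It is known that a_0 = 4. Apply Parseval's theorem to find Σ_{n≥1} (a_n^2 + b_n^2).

32

Parseval: a_0^2/2 + Σ_{n≥1} (a_n^2+b_n^2) = ∫_{-1}^{1} φ(x)^2 dx = 40.
Subtract a_0^2/2 = 8: Σ (a_n^2+b_n^2) = 32.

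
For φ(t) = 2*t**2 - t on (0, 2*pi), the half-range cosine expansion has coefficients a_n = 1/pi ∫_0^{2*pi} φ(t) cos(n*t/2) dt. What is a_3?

a_3 = 1/pi ∫_0^{2*pi} (2*t**2 - t) cos(3*t/2) dt.
Integrating by parts twice (tabular method), an antiderivative of (2*t**2 - t) cos(3*t/2) is 4*t**2*sin(3*t/2)/3 - 2*t*sin(3*t/2)/3 + 16*t*cos(3*t/2)/9 - 32*sin(3*t/2)/27 - 4*cos(3*t/2)/9; evaluating from 0 to 2*pi: ∫_{0}^{2*pi} (2*t**2 - t) cos(3*t/2) dt = (4/9 - 32*pi/9) - (-4/9) = 8/9 - 32*pi/9.
Hence a_3 = (1/pi)·(8/9 - 32*pi/9) = 8*(1 - 4*pi)/(9*pi).

8*(1 - 4*pi)/(9*pi)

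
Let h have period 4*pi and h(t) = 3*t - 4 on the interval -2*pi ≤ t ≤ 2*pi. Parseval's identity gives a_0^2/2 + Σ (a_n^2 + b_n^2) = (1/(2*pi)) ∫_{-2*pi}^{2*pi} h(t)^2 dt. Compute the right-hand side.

(1/(2*pi)) ∫_{-2*pi}^{2*pi} h(t)^2 dt = (1/(2*pi)) · (64*pi + 48*pi**3) = 32 + 24*pi**2.

32 + 24*pi**2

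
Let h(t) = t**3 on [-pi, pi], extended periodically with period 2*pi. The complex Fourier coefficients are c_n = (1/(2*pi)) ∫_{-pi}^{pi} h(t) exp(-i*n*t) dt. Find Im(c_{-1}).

Since h is real-valued, Im(c_{-1}) = -(1/(2*pi)) ∫_{-pi}^{pi} h(t) sin(-t) dt = b_{1}/2.
h is odd and sin(-t) is odd, so the integrand is even: ∫_{-pi}^{pi} h(t) sin(-t) dt = 2∫_0^{pi} h(t) sin(-t) dt.
Integrating by parts three times (tabular method), an antiderivative of (t**3) sin(-t) is t**3*cos(t) - 3*t**2*sin(t) - 6*t*cos(t) + 6*sin(t); evaluating from 0 to pi: ∫_{0}^{pi} (t**3) sin(-t) dt = (pi*(6 - pi**2)) - (0) = pi*(6 - pi**2).
So ∫_{-pi}^{pi} h(t) sin(-t) dt = 2*pi*(6 - pi**2).
Hence Im(c_{-1}) = (-1/(2*pi))·(2*pi*(6 - pi**2)) = -6 + pi**2.

-6 + pi**2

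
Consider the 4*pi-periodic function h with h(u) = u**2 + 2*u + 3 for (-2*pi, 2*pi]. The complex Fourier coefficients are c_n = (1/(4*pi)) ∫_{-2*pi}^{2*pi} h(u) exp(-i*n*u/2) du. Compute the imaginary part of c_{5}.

-4/5

Since h is real-valued, Im(c_{5}) = -(1/(4*pi)) ∫_{-2*pi}^{2*pi} h(u) sin(5*u/2) du = -b_{5}/2.
Integrating by parts twice (tabular method), an antiderivative of (u**2 + 2*u + 3) sin(5*u/2) is -2*u**2*cos(5*u/2)/5 + 8*u*sin(5*u/2)/25 - 4*u*cos(5*u/2)/5 + 8*sin(5*u/2)/25 - 134*cos(5*u/2)/125; evaluating from -2*pi to 2*pi: ∫_{-2*pi}^{2*pi} (u**2 + 2*u + 3) sin(5*u/2) du = (134/125 + 8*pi/5 + 8*pi**2/5) - (-8*pi/5 + 134/125 + 8*pi**2/5) = 16*pi/5.
Hence Im(c_{5}) = (-1/(4*pi))·(16*pi/5) = -4/5.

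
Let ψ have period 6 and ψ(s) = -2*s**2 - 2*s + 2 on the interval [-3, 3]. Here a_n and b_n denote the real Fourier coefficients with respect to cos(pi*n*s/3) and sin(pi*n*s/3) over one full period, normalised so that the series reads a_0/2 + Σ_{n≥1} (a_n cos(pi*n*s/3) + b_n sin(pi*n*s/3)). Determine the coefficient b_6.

b_6 = 1/3 ∫_{-3}^{3} ψ(s) sin(2*pi*s) ds.
Integrating by parts twice (tabular method), an antiderivative of (-2*s**2 - 2*s + 2) sin(2*pi*s) is s**2*cos(2*pi*s)/pi - s*sin(2*pi*s)/pi**2 + s*cos(2*pi*s)/pi - sin(2*pi*s)/(2*pi**2) - cos(2*pi*s)/pi - cos(2*pi*s)/(2*pi**3); evaluating from -3 to 3: ∫_{-3}^{3} (-2*s**2 - 2*s + 2) sin(2*pi*s) ds = (-1/(2*pi**3) + 11/pi) - (-1/(2*pi**3) + 5/pi) = 6/pi.
Hence b_6 = (1/3)·(6/pi) = 2/pi.

2/pi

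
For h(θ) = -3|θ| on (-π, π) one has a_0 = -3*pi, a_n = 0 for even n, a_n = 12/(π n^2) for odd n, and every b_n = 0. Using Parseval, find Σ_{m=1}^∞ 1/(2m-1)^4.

Parseval: a_0^2/2 + Σ a_n^2 = (1/π) ∫_{-π}^{π} h(θ)^2 dθ = 6*pi**2.
Subtract a_0^2/2 = 9*pi**2/2: Σ a_n^2 = 3*pi**2/2.
Only odd n contribute, with a_n^2 = 144/(π^2 n^4), so Σ_{m≥1} 1/(2m-1)^4 = π^2·(3*pi**2/2)/144 = pi**4/96.

pi**4/96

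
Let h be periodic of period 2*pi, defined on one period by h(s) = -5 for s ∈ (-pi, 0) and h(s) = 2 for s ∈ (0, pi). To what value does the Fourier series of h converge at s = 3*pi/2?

s = 3*pi/2 differs from s = -pi/2 by 1 full period(s), and the series is 2*pi-periodic.
h is continuous at s = -pi/2 with value -5, so the series converges to -5 there.

-5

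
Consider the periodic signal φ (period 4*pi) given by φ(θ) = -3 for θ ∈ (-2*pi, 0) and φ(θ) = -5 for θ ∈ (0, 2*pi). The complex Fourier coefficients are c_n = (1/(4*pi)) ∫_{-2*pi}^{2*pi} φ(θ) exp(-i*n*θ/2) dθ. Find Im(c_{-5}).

Since φ is real-valued, Im(c_{-5}) = -(1/(4*pi)) ∫_{-2*pi}^{2*pi} φ(θ) sin(-5*θ/2) dθ = b_{5}/2.
Split the integral at the breakpoints.
Directly, an antiderivative of (-3) sin(-5*θ/2) is -6*cos(5*θ/2)/5; evaluating from -2*pi to 0: ∫_{-2*pi}^{0} (-3) sin(-5*θ/2) dθ = (-6/5) - (6/5) = -12/5.
Directly, an antiderivative of (-5) sin(-5*θ/2) is -2*cos(5*θ/2); evaluating from 0 to 2*pi: ∫_{0}^{2*pi} (-5) sin(-5*θ/2) dθ = (2) - (-2) = 4.
So ∫_{-2*pi}^{2*pi} φ(θ) sin(-5*θ/2) dθ = 8/5.
Hence Im(c_{-5}) = (-1/(4*pi))·(8/5) = -2/(5*pi).

-2/(5*pi)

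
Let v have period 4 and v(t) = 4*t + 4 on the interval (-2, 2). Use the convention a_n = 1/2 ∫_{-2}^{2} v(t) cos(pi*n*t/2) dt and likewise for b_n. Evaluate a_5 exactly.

a_5 = 1/2 ∫_{-2}^{2} v(t) cos(5*pi*t/2) dt.
Integrating by parts (boundary term plus one more integral), an antiderivative of (4*t + 4) cos(5*pi*t/2) is 8*t*sin(5*pi*t/2)/(5*pi) + 8*sin(5*pi*t/2)/(5*pi) + 16*cos(5*pi*t/2)/(25*pi**2); evaluating from -2 to 2: ∫_{-2}^{2} (4*t + 4) cos(5*pi*t/2) dt = (-16/(25*pi**2)) - (-16/(25*pi**2)) = 0.
Hence a_5 = (1/2)·(0) = 0.

0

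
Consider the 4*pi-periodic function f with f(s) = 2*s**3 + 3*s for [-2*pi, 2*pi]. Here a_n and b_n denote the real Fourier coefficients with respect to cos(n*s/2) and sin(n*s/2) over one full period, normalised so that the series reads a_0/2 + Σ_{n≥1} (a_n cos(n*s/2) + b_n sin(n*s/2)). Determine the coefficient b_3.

b_3 = (1/(2*pi)) ∫_{-2*pi}^{2*pi} f(s) sin(3*s/2) ds.
f is odd and sin(3*s/2) is odd, so the integrand is even and b_3 = 1/pi ∫_0^{2*pi} f(s) sin(3*s/2) ds.
Integrating by parts three times (tabular method), an antiderivative of (2*s**3 + 3*s) sin(3*s/2) is -4*s**3*cos(3*s/2)/3 + 8*s**2*sin(3*s/2)/3 + 14*s*cos(3*s/2)/9 - 28*sin(3*s/2)/27; evaluating from 0 to 2*pi: ∫_{0}^{2*pi} (2*s**3 + 3*s) sin(3*s/2) ds = (4*pi*(-7 + 24*pi**2)/9) - (0) = 4*pi*(-7 + 24*pi**2)/9.
Hence b_3 = (1/pi)·(4*pi*(-7 + 24*pi**2)/9) = -28/9 + 32*pi**2/3.

-28/9 + 32*pi**2/3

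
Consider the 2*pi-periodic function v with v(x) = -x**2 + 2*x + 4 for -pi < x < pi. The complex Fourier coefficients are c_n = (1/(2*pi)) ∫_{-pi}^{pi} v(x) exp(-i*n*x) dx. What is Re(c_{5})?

Since v is real-valued, Re(c_{5}) = (1/(2*pi)) ∫_{-pi}^{pi} v(x) cos(5*x) dx = a_{5}/2.
Integrating by parts twice (tabular method), an antiderivative of (-x**2 + 2*x + 4) cos(5*x) is -x**2*sin(5*x)/5 + 2*x*sin(5*x)/5 - 2*x*cos(5*x)/25 + 102*sin(5*x)/125 + 2*cos(5*x)/25; evaluating from -pi to pi: ∫_{-pi}^{pi} (-x**2 + 2*x + 4) cos(5*x) dx = (-2/25 + 2*pi/25) - (-2*pi/25 - 2/25) = 4*pi/25.
Hence Re(c_{5}) = (1/(2*pi))·(4*pi/25) = 2/25.

2/25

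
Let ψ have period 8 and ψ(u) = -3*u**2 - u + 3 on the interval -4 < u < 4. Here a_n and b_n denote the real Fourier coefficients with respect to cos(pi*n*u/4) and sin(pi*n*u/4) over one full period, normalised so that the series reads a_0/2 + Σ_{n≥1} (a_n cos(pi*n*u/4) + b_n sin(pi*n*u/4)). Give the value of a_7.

192/(49*pi**2)

a_7 = 1/4 ∫_{-4}^{4} ψ(u) cos(7*pi*u/4) du.
Integrating by parts twice (tabular method), an antiderivative of (-3*u**2 - u + 3) cos(7*pi*u/4) is -12*u**2*sin(7*pi*u/4)/(7*pi) - 4*u*sin(7*pi*u/4)/(7*pi) - 96*u*cos(7*pi*u/4)/(49*pi**2) + 384*sin(7*pi*u/4)/(343*pi**3) + 12*sin(7*pi*u/4)/(7*pi) - 16*cos(7*pi*u/4)/(49*pi**2); evaluating from -4 to 4: ∫_{-4}^{4} (-3*u**2 - u + 3) cos(7*pi*u/4) du = (400/(49*pi**2)) - (-368/(49*pi**2)) = 768/(49*pi**2).
Hence a_7 = (1/4)·(768/(49*pi**2)) = 192/(49*pi**2).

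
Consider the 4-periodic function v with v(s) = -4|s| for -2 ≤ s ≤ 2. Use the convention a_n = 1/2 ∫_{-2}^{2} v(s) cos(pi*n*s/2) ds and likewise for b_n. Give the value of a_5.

a_5 = 1/2 ∫_{-2}^{2} v(s) cos(5*pi*s/2) ds.
v is even and cos(5*pi*s/2) is even, so the integrand is even and a_5 = ∫_0^{2} v(s) cos(5*pi*s/2) ds.
Integrating by parts (boundary term plus one more integral), an antiderivative of (-4*s) cos(5*pi*s/2) is -8*s*sin(5*pi*s/2)/(5*pi) - 16*cos(5*pi*s/2)/(25*pi**2); evaluating from 0 to 2: ∫_{0}^{2} (-4*s) cos(5*pi*s/2) ds = (16/(25*pi**2)) - (-16/(25*pi**2)) = 32/(25*pi**2).
Hence a_5 = 32/(25*pi**2).

32/(25*pi**2)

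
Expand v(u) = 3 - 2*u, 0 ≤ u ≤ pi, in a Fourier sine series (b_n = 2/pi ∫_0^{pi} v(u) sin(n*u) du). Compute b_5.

b_5 = 2/pi ∫_0^{pi} (3 - 2*u) sin(5*u) du.
Integrating by parts (boundary term plus one more integral), an antiderivative of (3 - 2*u) sin(5*u) is 2*u*cos(5*u)/5 - 2*sin(5*u)/25 - 3*cos(5*u)/5; evaluating from 0 to pi: ∫_{0}^{pi} (3 - 2*u) sin(5*u) du = (3/5 - 2*pi/5) - (-3/5) = 6/5 - 2*pi/5.
Hence b_5 = (2/pi)·(6/5 - 2*pi/5) = 4*(3 - pi)/(5*pi).

4*(3 - pi)/(5*pi)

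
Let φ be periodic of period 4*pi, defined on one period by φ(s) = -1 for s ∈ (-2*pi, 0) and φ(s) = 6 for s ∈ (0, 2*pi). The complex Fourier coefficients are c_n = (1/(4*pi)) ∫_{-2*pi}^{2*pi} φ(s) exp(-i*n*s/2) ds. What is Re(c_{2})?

Since φ is real-valued, Re(c_{2}) = (1/(4*pi)) ∫_{-2*pi}^{2*pi} φ(s) cos(s) ds = a_{2}/2.
Split the integral at the breakpoints.
Directly, an antiderivative of (-1) cos(s) is -sin(s); evaluating from -2*pi to 0: ∫_{-2*pi}^{0} (-1) cos(s) ds = (0) - (0) = 0.
Directly, an antiderivative of (6) cos(s) is 6*sin(s); evaluating from 0 to 2*pi: ∫_{0}^{2*pi} (6) cos(s) ds = (0) - (0) = 0.
So ∫_{-2*pi}^{2*pi} φ(s) cos(s) ds = 0.
Hence Re(c_{2}) = (1/(4*pi))·(0) = 0.

0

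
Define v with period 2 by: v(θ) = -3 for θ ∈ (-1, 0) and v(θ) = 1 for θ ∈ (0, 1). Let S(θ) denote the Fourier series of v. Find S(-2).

-1

θ = -2 differs from θ = 0 by -1 full period(s), and the series is 2-periodic.
At θ = 0 the one-sided limits are v(0^-) = -3 and v(0^+) = 1.
By Dirichlet's theorem the series converges to their average, [(-3) + (1)]/2 = -1.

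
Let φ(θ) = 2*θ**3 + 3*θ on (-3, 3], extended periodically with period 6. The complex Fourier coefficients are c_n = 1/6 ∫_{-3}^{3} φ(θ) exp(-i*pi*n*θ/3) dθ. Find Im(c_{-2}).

9*(9 - 7*pi**2)/(2*pi**3)

Since φ is real-valued, Im(c_{-2}) = -1/6 ∫_{-3}^{3} φ(θ) sin(-2*pi*θ/3) dθ = b_{2}/2.
φ is odd and sin(-2*pi*θ/3) is odd, so the integrand is even: ∫_{-3}^{3} φ(θ) sin(-2*pi*θ/3) dθ = 2∫_0^{3} φ(θ) sin(-2*pi*θ/3) dθ.
Integrating by parts three times (tabular method), an antiderivative of (2*θ**3 + 3*θ) sin(-2*pi*θ/3) is 3*θ**3*cos(2*pi*θ/3)/pi - 27*θ**2*sin(2*pi*θ/3)/(2*pi**2) - 81*θ*cos(2*pi*θ/3)/(2*pi**3) + 9*θ*cos(2*pi*θ/3)/(2*pi) - 27*sin(2*pi*θ/3)/(4*pi**2) + 243*sin(2*pi*θ/3)/(4*pi**4); evaluating from 0 to 3: ∫_{0}^{3} (2*θ**3 + 3*θ) sin(-2*pi*θ/3) dθ = (27*(-9 + 7*pi**2)/(2*pi**3)) - (0) = 27*(-9 + 7*pi**2)/(2*pi**3).
So ∫_{-3}^{3} φ(θ) sin(-2*pi*θ/3) dθ = -243/pi**3 + 189/pi.
Hence Im(c_{-2}) = (-1/6)·(-243/pi**3 + 189/pi) = 9*(9 - 7*pi**2)/(2*pi**3).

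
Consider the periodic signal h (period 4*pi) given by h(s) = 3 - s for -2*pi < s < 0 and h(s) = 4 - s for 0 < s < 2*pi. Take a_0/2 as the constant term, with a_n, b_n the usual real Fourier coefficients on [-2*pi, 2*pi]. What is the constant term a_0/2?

a_0 = (1/(2*pi)) ∫_{-2*pi}^{2*pi} h(s) ds = (1/(2*pi)) · (14*pi) = 7.
So the constant term a_0/2 = 7/2.

7/2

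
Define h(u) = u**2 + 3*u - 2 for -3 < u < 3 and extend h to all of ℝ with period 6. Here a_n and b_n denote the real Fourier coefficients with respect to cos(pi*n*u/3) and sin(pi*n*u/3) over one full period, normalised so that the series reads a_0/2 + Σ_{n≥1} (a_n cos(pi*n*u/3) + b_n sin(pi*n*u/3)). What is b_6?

b_6 = 1/3 ∫_{-3}^{3} h(u) sin(2*pi*u) du.
Integrating by parts twice (tabular method), an antiderivative of (u**2 + 3*u - 2) sin(2*pi*u) is -u**2*cos(2*pi*u)/(2*pi) + u*sin(2*pi*u)/(2*pi**2) - 3*u*cos(2*pi*u)/(2*pi) + 3*sin(2*pi*u)/(4*pi**2) + cos(2*pi*u)/(4*pi**3) + cos(2*pi*u)/pi; evaluating from -3 to 3: ∫_{-3}^{3} (u**2 + 3*u - 2) sin(2*pi*u) du = (-8/pi + 1/(4*pi**3)) - ((1/4 + pi**2)/pi**3) = -9/pi.
Hence b_6 = (1/3)·(-9/pi) = -3/pi.

-3/pi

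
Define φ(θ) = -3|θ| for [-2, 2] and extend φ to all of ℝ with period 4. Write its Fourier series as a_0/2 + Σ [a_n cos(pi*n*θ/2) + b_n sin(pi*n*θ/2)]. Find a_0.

a_0 = 1/2 ∫_{-2}^{2} φ(θ) dθ = 1/2 · (-12) = -6.

-6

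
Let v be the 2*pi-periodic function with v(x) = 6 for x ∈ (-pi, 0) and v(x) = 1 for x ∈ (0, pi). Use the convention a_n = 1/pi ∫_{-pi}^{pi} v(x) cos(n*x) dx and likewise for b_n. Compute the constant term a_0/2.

a_0 = 1/pi ∫_{-pi}^{pi} v(x) dx = 1/pi · (7*pi) = 7.
So the constant term a_0/2 = 7/2.

7/2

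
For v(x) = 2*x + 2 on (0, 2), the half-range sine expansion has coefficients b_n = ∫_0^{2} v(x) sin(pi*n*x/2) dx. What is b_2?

-4/pi

b_2 = ∫_0^{2} (2*x + 2) sin(pi*x) dx.
Integrating by parts (boundary term plus one more integral), an antiderivative of (2*x + 2) sin(pi*x) is -2*x*cos(pi*x)/pi + 2*sin(pi*x)/pi**2 - 2*cos(pi*x)/pi; evaluating from 0 to 2: ∫_{0}^{2} (2*x + 2) sin(pi*x) dx = (-6/pi) - (-2/pi) = -4/pi.
Hence b_2 = -4/pi.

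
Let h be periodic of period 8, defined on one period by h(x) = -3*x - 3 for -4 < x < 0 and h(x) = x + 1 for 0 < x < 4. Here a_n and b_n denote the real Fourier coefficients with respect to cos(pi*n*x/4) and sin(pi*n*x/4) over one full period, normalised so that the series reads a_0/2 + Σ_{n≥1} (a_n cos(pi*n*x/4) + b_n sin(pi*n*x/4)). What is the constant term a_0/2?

a_0 = 1/4 ∫_{-4}^{4} h(x) dx = 1/4 · (24) = 6.
So the constant term a_0/2 = 3.

3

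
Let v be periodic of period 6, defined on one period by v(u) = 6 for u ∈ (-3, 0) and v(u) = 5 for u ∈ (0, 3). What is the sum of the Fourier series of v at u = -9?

11/2

u = -9 differs from u = 3 by -2 full period(s), and the series is 6-periodic.
At u = 3 the one-sided limits are v(3^-) = 5 and v(3^+) = 6.
By Dirichlet's theorem the series converges to their average, [(5) + (6)]/2 = 11/2.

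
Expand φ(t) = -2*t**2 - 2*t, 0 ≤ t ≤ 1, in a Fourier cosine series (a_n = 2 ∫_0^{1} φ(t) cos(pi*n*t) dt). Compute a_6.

a_6 = 2 ∫_0^{1} (-2*t**2 - 2*t) cos(6*pi*t) dt.
Integrating by parts twice (tabular method), an antiderivative of (-2*t**2 - 2*t) cos(6*pi*t) is -t**2*sin(6*pi*t)/(3*pi) - t*sin(6*pi*t)/(3*pi) - t*cos(6*pi*t)/(9*pi**2) + sin(6*pi*t)/(54*pi**3) - cos(6*pi*t)/(18*pi**2); evaluating from 0 to 1: ∫_{0}^{1} (-2*t**2 - 2*t) cos(6*pi*t) dt = (-1/(6*pi**2)) - (-1/(18*pi**2)) = -1/(9*pi**2).
Hence a_6 = 2·(-1/(9*pi**2)) = -2/(9*pi**2).

-2/(9*pi**2)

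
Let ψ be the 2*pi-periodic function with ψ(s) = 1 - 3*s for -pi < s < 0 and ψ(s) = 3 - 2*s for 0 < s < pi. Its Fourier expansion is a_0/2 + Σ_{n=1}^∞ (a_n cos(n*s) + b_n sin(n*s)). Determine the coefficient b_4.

5/4

b_4 = 1/pi ∫_{-pi}^{pi} ψ(s) sin(4*s) ds.
Split the integral at the breakpoints.
Integrating by parts (boundary term plus one more integral), an antiderivative of (1 - 3*s) sin(4*s) is 3*s*cos(4*s)/4 - 3*sin(4*s)/16 - cos(4*s)/4; evaluating from -pi to 0: ∫_{-pi}^{0} (1 - 3*s) sin(4*s) ds = (-1/4) - (-3*pi/4 - 1/4) = 3*pi/4.
Integrating by parts (boundary term plus one more integral), an antiderivative of (3 - 2*s) sin(4*s) is s*cos(4*s)/2 - sin(4*s)/8 - 3*cos(4*s)/4; evaluating from 0 to pi: ∫_{0}^{pi} (3 - 2*s) sin(4*s) ds = (-3/4 + pi/2) - (-3/4) = pi/2.
Summing the pieces and multiplying by (1/pi) gives b_4 = 5/4.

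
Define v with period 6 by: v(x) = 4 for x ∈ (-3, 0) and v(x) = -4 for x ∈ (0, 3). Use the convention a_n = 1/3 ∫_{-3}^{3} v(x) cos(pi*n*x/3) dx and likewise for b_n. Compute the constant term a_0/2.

0

a_0 = 1/3 ∫_{-3}^{3} v(x) dx = 1/3 · (0) = 0.
So the constant term a_0/2 = 0.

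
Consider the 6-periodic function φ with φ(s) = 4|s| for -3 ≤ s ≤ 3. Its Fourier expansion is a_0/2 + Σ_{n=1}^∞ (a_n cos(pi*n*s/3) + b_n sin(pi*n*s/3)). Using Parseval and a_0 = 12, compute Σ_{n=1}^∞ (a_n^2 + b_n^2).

24

Parseval: a_0^2/2 + Σ_{n≥1} (a_n^2+b_n^2) = 1/3 ∫_{-3}^{3} φ(s)^2 ds = 96.
Subtract a_0^2/2 = 72: Σ (a_n^2+b_n^2) = 24.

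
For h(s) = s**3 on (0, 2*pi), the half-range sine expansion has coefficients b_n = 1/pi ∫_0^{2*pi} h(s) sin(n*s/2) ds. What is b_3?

-32/9 + 16*pi**2/3

b_3 = 1/pi ∫_0^{2*pi} (s**3) sin(3*s/2) ds.
Integrating by parts three times (tabular method), an antiderivative of (s**3) sin(3*s/2) is -2*s**3*cos(3*s/2)/3 + 4*s**2*sin(3*s/2)/3 + 16*s*cos(3*s/2)/9 - 32*sin(3*s/2)/27; evaluating from 0 to 2*pi: ∫_{0}^{2*pi} (s**3) sin(3*s/2) ds = (16*pi*(-2 + 3*pi**2)/9) - (0) = 16*pi*(-2 + 3*pi**2)/9.
Hence b_3 = (1/pi)·(16*pi*(-2 + 3*pi**2)/9) = -32/9 + 16*pi**2/3.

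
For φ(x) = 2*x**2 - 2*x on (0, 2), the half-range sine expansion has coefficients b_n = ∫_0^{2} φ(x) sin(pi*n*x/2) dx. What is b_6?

b_6 = ∫_0^{2} (2*x**2 - 2*x) sin(3*pi*x) dx.
Integrating by parts twice (tabular method), an antiderivative of (2*x**2 - 2*x) sin(3*pi*x) is -2*x**2*cos(3*pi*x)/(3*pi) + 4*x*sin(3*pi*x)/(9*pi**2) + 2*x*cos(3*pi*x)/(3*pi) - 2*sin(3*pi*x)/(9*pi**2) + 4*cos(3*pi*x)/(27*pi**3); evaluating from 0 to 2: ∫_{0}^{2} (2*x**2 - 2*x) sin(3*pi*x) dx = (4*(1 - 9*pi**2)/(27*pi**3)) - (4/(27*pi**3)) = -4/(3*pi).
Hence b_6 = -4/(3*pi).

-4/(3*pi)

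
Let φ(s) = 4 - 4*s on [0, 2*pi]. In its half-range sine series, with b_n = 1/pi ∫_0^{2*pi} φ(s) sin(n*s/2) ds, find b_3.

16*(1 - pi)/(3*pi)

b_3 = 1/pi ∫_0^{2*pi} (4 - 4*s) sin(3*s/2) ds.
Integrating by parts (boundary term plus one more integral), an antiderivative of (4 - 4*s) sin(3*s/2) is 8*s*cos(3*s/2)/3 - 16*sin(3*s/2)/9 - 8*cos(3*s/2)/3; evaluating from 0 to 2*pi: ∫_{0}^{2*pi} (4 - 4*s) sin(3*s/2) ds = (8/3 - 16*pi/3) - (-8/3) = 16/3 - 16*pi/3.
Hence b_3 = (1/pi)·(16/3 - 16*pi/3) = 16*(1 - pi)/(3*pi).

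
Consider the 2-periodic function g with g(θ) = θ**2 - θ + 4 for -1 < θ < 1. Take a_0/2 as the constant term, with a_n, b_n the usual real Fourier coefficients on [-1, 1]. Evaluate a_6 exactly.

a_6 = ∫_{-1}^{1} g(θ) cos(6*pi*θ) dθ.
Integrating by parts twice (tabular method), an antiderivative of (θ**2 - θ + 4) cos(6*pi*θ) is θ**2*sin(6*pi*θ)/(6*pi) - θ*sin(6*pi*θ)/(6*pi) + θ*cos(6*pi*θ)/(18*pi**2) - sin(6*pi*θ)/(108*pi**3) + 2*sin(6*pi*θ)/(3*pi) - cos(6*pi*θ)/(36*pi**2); evaluating from -1 to 1: ∫_{-1}^{1} (θ**2 - θ + 4) cos(6*pi*θ) dθ = (1/(36*pi**2)) - (-1/(12*pi**2)) = 1/(9*pi**2).
Hence a_6 = 1/(9*pi**2).

1/(9*pi**2)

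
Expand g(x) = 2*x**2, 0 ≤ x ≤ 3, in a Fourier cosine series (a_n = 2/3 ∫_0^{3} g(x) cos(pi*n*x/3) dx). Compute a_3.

a_3 = 2/3 ∫_0^{3} (2*x**2) cos(pi*x) dx.
Integrating by parts twice (tabular method), an antiderivative of (2*x**2) cos(pi*x) is 2*x**2*sin(pi*x)/pi + 4*x*cos(pi*x)/pi**2 - 4*sin(pi*x)/pi**3; evaluating from 0 to 3: ∫_{0}^{3} (2*x**2) cos(pi*x) dx = (-12/pi**2) - (0) = -12/pi**2.
Hence a_3 = (2/3)·(-12/pi**2) = -8/pi**2.

-8/pi**2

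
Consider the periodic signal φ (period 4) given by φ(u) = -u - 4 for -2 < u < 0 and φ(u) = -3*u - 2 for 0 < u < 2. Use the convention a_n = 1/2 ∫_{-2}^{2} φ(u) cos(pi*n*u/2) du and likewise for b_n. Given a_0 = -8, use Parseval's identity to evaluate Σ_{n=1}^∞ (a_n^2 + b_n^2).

Parseval: a_0^2/2 + Σ_{n≥1} (a_n^2+b_n^2) = 1/2 ∫_{-2}^{2} φ(u)^2 du = 112/3.
Subtract a_0^2/2 = 32: Σ (a_n^2+b_n^2) = 16/3.

16/3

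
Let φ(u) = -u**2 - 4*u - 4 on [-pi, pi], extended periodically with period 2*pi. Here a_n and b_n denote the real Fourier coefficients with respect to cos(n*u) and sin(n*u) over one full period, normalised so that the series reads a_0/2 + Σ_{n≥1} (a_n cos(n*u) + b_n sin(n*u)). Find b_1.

-8

b_1 = 1/pi ∫_{-pi}^{pi} φ(u) sin(u) du.
Integrating by parts twice (tabular method), an antiderivative of (-u**2 - 4*u - 4) sin(u) is u**2*cos(u) - 2*u*sin(u) + 4*u*cos(u) - 4*sin(u) + 2*cos(u); evaluating from -pi to pi: ∫_{-pi}^{pi} (-u**2 - 4*u - 4) sin(u) du = (-4*pi - pi**2 - 2) - (-pi**2 - 2 + 4*pi) = -8*pi.
Hence b_1 = (1/pi)·(-8*pi) = -8.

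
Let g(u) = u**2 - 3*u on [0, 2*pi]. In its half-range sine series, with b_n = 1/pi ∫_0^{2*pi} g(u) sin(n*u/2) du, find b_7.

b_7 = 1/pi ∫_0^{2*pi} (u**2 - 3*u) sin(7*u/2) du.
Integrating by parts twice (tabular method), an antiderivative of (u**2 - 3*u) sin(7*u/2) is -2*u**2*cos(7*u/2)/7 + 8*u*sin(7*u/2)/49 + 6*u*cos(7*u/2)/7 - 12*sin(7*u/2)/49 + 16*cos(7*u/2)/343; evaluating from 0 to 2*pi: ∫_{0}^{2*pi} (u**2 - 3*u) sin(7*u/2) du = (-12*pi/7 - 16/343 + 8*pi**2/7) - (16/343) = -12*pi/7 - 32/343 + 8*pi**2/7.
Hence b_7 = (1/pi)·(-12*pi/7 - 32/343 + 8*pi**2/7) = 4*(-147*pi - 8 + 98*pi**2)/(343*pi).

4*(-147*pi - 8 + 98*pi**2)/(343*pi)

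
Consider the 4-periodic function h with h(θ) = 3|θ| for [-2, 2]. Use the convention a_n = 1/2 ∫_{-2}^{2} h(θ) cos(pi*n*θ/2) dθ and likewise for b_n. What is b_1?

0

b_1 = 1/2 ∫_{-2}^{2} h(θ) sin(pi*θ/2) dθ.
h is even and sin(pi*θ/2) is odd, so the integrand is odd over a symmetric interval and the integral vanishes.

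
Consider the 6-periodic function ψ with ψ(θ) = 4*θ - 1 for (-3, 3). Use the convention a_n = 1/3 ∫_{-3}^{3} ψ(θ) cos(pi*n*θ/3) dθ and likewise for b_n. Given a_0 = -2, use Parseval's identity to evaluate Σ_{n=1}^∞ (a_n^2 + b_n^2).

Parseval: a_0^2/2 + Σ_{n≥1} (a_n^2+b_n^2) = 1/3 ∫_{-3}^{3} ψ(θ)^2 dθ = 98.
Subtract a_0^2/2 = 2: Σ (a_n^2+b_n^2) = 96.

96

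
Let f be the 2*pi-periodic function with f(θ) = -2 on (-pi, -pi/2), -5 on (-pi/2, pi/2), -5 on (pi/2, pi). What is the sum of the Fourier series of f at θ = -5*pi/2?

θ = -5*pi/2 differs from θ = -pi/2 by -1 full period(s), and the series is 2*pi-periodic.
At θ = -pi/2 the one-sided limits are f(-pi/2^-) = -2 and f(-pi/2^+) = -5.
By Dirichlet's theorem the series converges to their average, [(-2) + (-5)]/2 = -7/2.

-7/2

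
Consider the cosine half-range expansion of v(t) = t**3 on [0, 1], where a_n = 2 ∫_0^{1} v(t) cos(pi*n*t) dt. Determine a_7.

a_7 = 2 ∫_0^{1} (t**3) cos(7*pi*t) dt.
Integrating by parts three times (tabular method), an antiderivative of (t**3) cos(7*pi*t) is t**3*sin(7*pi*t)/(7*pi) + 3*t**2*cos(7*pi*t)/(49*pi**2) - 6*t*sin(7*pi*t)/(343*pi**3) - 6*cos(7*pi*t)/(2401*pi**4); evaluating from 0 to 1: ∫_{0}^{1} (t**3) cos(7*pi*t) dt = (3*(2 - 49*pi**2)/(2401*pi**4)) - (-6/(2401*pi**4)) = 3*(4 - 49*pi**2)/(2401*pi**4).
Hence a_7 = 2·(3*(4 - 49*pi**2)/(2401*pi**4)) = 6*(4 - 49*pi**2)/(2401*pi**4).

6*(4 - 49*pi**2)/(2401*pi**4)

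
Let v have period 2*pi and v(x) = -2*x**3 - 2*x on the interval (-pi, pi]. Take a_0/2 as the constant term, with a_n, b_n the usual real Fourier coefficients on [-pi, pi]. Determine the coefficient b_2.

b_2 = 1/pi ∫_{-pi}^{pi} v(x) sin(2*x) dx.
v is odd and sin(2*x) is odd, so the integrand is even and b_2 = 2/pi ∫_0^{pi} v(x) sin(2*x) dx.
Integrating by parts three times (tabular method), an antiderivative of (-2*x**3 - 2*x) sin(2*x) is x**3*cos(2*x) - 3*x**2*sin(2*x)/2 - x*cos(2*x)/2 + sin(2*x)/4; evaluating from 0 to pi: ∫_{0}^{pi} (-2*x**3 - 2*x) sin(2*x) dx = (-pi/2 + pi**3) - (0) = -pi/2 + pi**3.
Hence b_2 = (2/pi)·(-pi/2 + pi**3) = -1 + 2*pi**2.

-1 + 2*pi**2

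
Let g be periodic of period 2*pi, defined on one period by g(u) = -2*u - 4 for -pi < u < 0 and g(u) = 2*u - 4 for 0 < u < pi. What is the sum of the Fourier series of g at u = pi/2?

g is continuous at u = pi/2 with value -4 + pi, so the series converges to -4 + pi there.

-4 + pi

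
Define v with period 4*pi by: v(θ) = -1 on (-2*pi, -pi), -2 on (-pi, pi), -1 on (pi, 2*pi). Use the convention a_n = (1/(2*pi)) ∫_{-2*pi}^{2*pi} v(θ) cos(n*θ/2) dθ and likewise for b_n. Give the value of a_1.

a_1 = (1/(2*pi)) ∫_{-2*pi}^{2*pi} v(θ) cos(θ/2) dθ.
v is even and cos(θ/2) is even, so the integrand is even and a_1 = 1/pi ∫_0^{2*pi} v(θ) cos(θ/2) dθ.
Split the integral at the breakpoints.
Directly, an antiderivative of (-2) cos(θ/2) is -4*sin(θ/2); evaluating from 0 to pi: ∫_{0}^{pi} (-2) cos(θ/2) dθ = (-4) - (0) = -4.
Directly, an antiderivative of (-1) cos(θ/2) is -2*sin(θ/2); evaluating from pi to 2*pi: ∫_{pi}^{2*pi} (-1) cos(θ/2) dθ = (0) - (-2) = 2.
Summing the pieces and multiplying by (1/pi) gives a_1 = -2/pi.

-2/pi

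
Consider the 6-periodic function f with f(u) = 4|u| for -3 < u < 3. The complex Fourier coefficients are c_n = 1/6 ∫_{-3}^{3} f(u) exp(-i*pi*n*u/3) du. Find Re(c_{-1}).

Since f is real-valued, Re(c_{-1}) = 1/6 ∫_{-3}^{3} f(u) cos(-pi*u/3) du = a_{1}/2.
f is even and cos(-pi*u/3) is even, so the integrand is even: ∫_{-3}^{3} f(u) cos(-pi*u/3) du = 2∫_0^{3} f(u) cos(-pi*u/3) du.
Integrating by parts (boundary term plus one more integral), an antiderivative of (4*u) cos(-pi*u/3) is 12*u*sin(pi*u/3)/pi + 36*cos(pi*u/3)/pi**2; evaluating from 0 to 3: ∫_{0}^{3} (4*u) cos(-pi*u/3) du = (-36/pi**2) - (36/pi**2) = -72/pi**2.
So ∫_{-3}^{3} f(u) cos(-pi*u/3) du = -144/pi**2.
Hence Re(c_{-1}) = (1/6)·(-144/pi**2) = -24/pi**2.

-24/pi**2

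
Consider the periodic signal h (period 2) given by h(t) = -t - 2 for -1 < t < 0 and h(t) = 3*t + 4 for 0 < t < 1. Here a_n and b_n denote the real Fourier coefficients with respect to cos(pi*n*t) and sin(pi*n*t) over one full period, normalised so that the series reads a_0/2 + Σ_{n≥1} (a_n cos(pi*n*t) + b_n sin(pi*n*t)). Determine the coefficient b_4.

b_4 = ∫_{-1}^{1} h(t) sin(4*pi*t) dt.
Split the integral at the breakpoints.
Integrating by parts (boundary term plus one more integral), an antiderivative of (-t - 2) sin(4*pi*t) is t*cos(4*pi*t)/(4*pi) - sin(4*pi*t)/(16*pi**2) + cos(4*pi*t)/(2*pi); evaluating from -1 to 0: ∫_{-1}^{0} (-t - 2) sin(4*pi*t) dt = (1/(2*pi)) - (1/(4*pi)) = 1/(4*pi).
Integrating by parts (boundary term plus one more integral), an antiderivative of (3*t + 4) sin(4*pi*t) is -3*t*cos(4*pi*t)/(4*pi) + 3*sin(4*pi*t)/(16*pi**2) - cos(4*pi*t)/pi; evaluating from 0 to 1: ∫_{0}^{1} (3*t + 4) sin(4*pi*t) dt = (-7/(4*pi)) - (-1/pi) = -3/(4*pi).
Summing the pieces gives b_4 = -1/(2*pi).

-1/(2*pi)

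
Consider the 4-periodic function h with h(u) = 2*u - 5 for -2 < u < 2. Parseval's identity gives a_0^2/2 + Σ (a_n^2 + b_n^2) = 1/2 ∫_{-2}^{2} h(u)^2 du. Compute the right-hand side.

1/2 ∫_{-2}^{2} h(u)^2 du = 1/2 · (364/3) = 182/3.

182/3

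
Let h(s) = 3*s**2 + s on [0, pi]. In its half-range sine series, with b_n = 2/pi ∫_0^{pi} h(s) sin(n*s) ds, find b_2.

-3*pi - 1

b_2 = 2/pi ∫_0^{pi} (3*s**2 + s) sin(2*s) ds.
Integrating by parts twice (tabular method), an antiderivative of (3*s**2 + s) sin(2*s) is -3*s**2*cos(2*s)/2 + 3*s*sin(2*s)/2 - s*cos(2*s)/2 + sin(2*s)/4 + 3*cos(2*s)/4; evaluating from 0 to pi: ∫_{0}^{pi} (3*s**2 + s) sin(2*s) ds = (-3*pi**2/2 - pi/2 + 3/4) - (3/4) = -pi*(1 + 3*pi)/2.
Hence b_2 = (2/pi)·(-pi*(1 + 3*pi)/2) = -3*pi - 1.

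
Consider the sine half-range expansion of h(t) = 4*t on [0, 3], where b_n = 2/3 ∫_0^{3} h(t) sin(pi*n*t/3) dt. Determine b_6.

b_6 = 2/3 ∫_0^{3} (4*t) sin(2*pi*t) dt.
Integrating by parts (boundary term plus one more integral), an antiderivative of (4*t) sin(2*pi*t) is -2*t*cos(2*pi*t)/pi + sin(2*pi*t)/pi**2; evaluating from 0 to 3: ∫_{0}^{3} (4*t) sin(2*pi*t) dt = (-6/pi) - (0) = -6/pi.
Hence b_6 = (2/3)·(-6/pi) = -4/pi.

-4/pi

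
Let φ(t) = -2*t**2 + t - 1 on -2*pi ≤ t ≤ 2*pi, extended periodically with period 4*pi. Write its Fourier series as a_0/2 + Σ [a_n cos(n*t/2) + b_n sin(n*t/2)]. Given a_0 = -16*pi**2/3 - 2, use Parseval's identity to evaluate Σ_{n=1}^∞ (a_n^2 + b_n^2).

Parseval: a_0^2/2 + Σ_{n≥1} (a_n^2+b_n^2) = (1/(2*pi)) ∫_{-2*pi}^{2*pi} φ(t)^2 dt = 2 + 40*pi**2/3 + 128*pi**4/5.
Subtract a_0^2/2 = 2*(3 + 8*pi**2)**2/9: Σ (a_n^2+b_n^2) = 8*pi**2*(15 + 64*pi**2)/45.

8*pi**2*(15 + 64*pi**2)/45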